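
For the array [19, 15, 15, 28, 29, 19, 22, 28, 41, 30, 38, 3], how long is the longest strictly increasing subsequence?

6

One longest increasing subsequence is 15, 19, 22, 28, 30, 38 (positions 2,6,7,8,10,11), of length 6; no longer one exists.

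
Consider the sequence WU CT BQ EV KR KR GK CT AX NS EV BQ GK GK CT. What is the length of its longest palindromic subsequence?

Using dp[i][j] = 2 + dp[i+1][j−1] if the ends match, else max(dp[i+1][j], dp[i][j−1]):
dp[1][15] = 8. A witness is CT BQ EV KR KR EV BQ CT at positions 2,3,4,5,6,11,12,15.

8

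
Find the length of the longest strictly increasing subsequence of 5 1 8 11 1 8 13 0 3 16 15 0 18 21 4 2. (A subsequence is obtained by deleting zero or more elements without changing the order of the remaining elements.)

7

Let dp[i] be the longest increasing subsequence ending at position i. Then dp = [1, 1, 2, 3, 1, 2, 4, 1, 2, 5, 5, 1, 6, 7, 3, 2].
The maximum is 7; one witness is 5, 8, 11, 13, 16, 18, 21 at positions 1,3,4,7,10,13,14.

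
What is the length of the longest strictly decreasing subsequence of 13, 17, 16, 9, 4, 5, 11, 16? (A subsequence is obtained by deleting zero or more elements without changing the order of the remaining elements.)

4

Let dp[i] be the longest decreasing subsequence ending at position i. Then dp = [1, 1, 2, 3, 4, 4, 3, 2].
The maximum is 4; one witness is 17, 16, 9, 4 at positions 2,3,4,5.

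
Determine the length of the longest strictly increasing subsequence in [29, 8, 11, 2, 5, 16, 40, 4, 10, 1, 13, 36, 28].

Scanning left to right, the best length ending at each element is: 29→1, 8→1, 11→2, 2→1, 5→2, 16→3, 40→4, 4→2, 10→3, 1→1, 13→4, 36→5, 28→5.
So the longest increasing subsequence has length 5, e.g. 2, 5, 10, 13, 36.

5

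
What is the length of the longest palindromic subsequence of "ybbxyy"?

Using dp[i][j] = 2 + dp[i+1][j−1] if the ends match, else max(dp[i+1][j], dp[i][j−1]):
dp[1][6] = 4. A witness is ybby at positions 1,2,3,6.

4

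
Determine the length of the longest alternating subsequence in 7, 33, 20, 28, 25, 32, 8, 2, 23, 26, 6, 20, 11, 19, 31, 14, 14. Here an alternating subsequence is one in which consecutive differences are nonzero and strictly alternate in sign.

13

Track the best alternating length ending on an up-step vs a down-step at each position: up/down = 1/1, 2/1, 2/3, 4/3, 4/5, 6/3, 2/7, 1/7, 8/7, 8/7, 8/9, 10/9, 10/11, 12/11, 12/7, 12/13, 12/13.
The maximum over both is 13; one such subsequence is 7, 33, 20, 28, 25, 32, 8, 23, 6, 20, 11, 19, 14.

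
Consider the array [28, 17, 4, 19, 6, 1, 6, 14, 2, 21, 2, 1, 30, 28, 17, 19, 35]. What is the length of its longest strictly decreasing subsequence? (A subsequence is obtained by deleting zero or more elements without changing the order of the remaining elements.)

Scanning left to right, the best length ending at each element is: 28→1, 17→2, 4→3, 19→2, 6→3, 1→4, 6→3, 14→3, 2→4, 21→2, 2→4, 1→5, 30→1, 28→2, 17→3, 19→3, 35→1.
So the longest decreasing subsequence has length 5, e.g. 28, 17, 4, 2, 1.

5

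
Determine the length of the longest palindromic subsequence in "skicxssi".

4

One longest palindromic subsequence is issi (positions 3,6,7,8); it reads the same forward and backward, and the interval DP gives dp[1][8] = 4.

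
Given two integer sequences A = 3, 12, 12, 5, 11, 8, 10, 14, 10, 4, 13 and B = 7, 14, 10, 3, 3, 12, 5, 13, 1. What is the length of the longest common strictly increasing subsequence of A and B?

A longest common strictly increasing subsequence is 3, 12, 13 (length 3); it appears in order in both A and B, and no longer such subsequence exists.

3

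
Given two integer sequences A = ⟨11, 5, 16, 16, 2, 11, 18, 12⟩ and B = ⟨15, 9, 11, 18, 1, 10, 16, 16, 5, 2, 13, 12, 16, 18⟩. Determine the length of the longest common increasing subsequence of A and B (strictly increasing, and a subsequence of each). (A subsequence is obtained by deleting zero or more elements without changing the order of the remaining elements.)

A longest common strictly increasing subsequence is 11, 16, 18 (length 3); it appears in order in both A and B, and no longer such subsequence exists.

3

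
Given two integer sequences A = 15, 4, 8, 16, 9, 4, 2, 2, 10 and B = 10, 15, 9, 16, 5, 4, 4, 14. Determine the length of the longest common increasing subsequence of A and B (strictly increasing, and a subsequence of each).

For each value that appears in both, track the longest common increasing run ending there.
The best achievable length is 2; one witness is 15, 16 (A-positions 1,4, B-positions 2,4).

2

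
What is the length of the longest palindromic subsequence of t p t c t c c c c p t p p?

9

Using dp[i][j] = 2 + dp[i+1][j−1] if the ends match, else max(dp[i+1][j], dp[i][j−1]):
dp[1][13] = 9. A witness is ptccccctp at positions 2,3,4,6,7,8,9,11,13.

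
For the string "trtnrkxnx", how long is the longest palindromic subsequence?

One longest palindromic subsequence is xnx (positions 7,8,9); it reads the same forward and backward, and the interval DP gives dp[1][9] = 3.

3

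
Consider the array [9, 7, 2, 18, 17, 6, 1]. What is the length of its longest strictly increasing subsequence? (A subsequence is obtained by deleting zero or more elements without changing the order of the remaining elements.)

2

Let dp[i] be the longest increasing subsequence ending at position i. Then dp = [1, 1, 1, 2, 2, 2, 1].
The maximum is 2; one witness is 9, 18 at positions 1,4.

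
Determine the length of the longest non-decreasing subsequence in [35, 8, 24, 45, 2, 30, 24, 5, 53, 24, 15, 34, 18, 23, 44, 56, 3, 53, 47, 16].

Let dp[i] be the longest non-decreasing subsequence ending at position i. Then dp = [1, 1, 2, 3, 1, 3, 3, 2, 4, 4, 3, 5, 4, 5, 6, 7, 2, 7, 7, 4].
The maximum is 7; one witness is 8, 24, 24, 24, 34, 44, 56 at positions 2,3,7,10,12,15,16.

7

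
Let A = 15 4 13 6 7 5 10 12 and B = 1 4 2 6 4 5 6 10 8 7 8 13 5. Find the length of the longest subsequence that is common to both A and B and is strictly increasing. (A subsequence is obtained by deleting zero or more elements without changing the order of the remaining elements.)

3

A longest common strictly increasing subsequence is 4, 6, 10 (length 3); it appears in order in both A and B, and no longer such subsequence exists.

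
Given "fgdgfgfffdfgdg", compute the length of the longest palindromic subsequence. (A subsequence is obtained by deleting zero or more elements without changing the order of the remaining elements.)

11

Using dp[i][j] = 2 + dp[i+1][j−1] if the ends match, else max(dp[i+1][j], dp[i][j−1]):
dp[1][14] = 11. A witness is gdgfffffgdg at positions 2,3,4,5,7,8,9,11,12,13,14.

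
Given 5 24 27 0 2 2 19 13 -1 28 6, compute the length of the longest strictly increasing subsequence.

4

Scanning left to right, the best length ending at each element is: 5→1, 24→2, 27→3, 0→1, 2→2, 2→2, 19→3, 13→3, -1→1, 28→4, 6→3.
So the longest increasing subsequence has length 4, e.g. 5, 24, 27, 28.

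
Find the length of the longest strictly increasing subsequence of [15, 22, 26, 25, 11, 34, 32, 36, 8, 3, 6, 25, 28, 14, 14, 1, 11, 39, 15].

6

One longest increasing subsequence is 15, 22, 26, 34, 36, 39 (positions 1,2,3,6,8,18), of length 6; no longer one exists.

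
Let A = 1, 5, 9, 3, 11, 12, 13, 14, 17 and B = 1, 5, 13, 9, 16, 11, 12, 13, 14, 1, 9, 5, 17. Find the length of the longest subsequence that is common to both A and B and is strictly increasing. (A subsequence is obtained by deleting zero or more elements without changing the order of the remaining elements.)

8

For each value that appears in both, track the longest common increasing run ending there.
The best achievable length is 8; one witness is 1, 5, 9, 11, 12, 13, 14, 17 (A-positions 1,2,3,5,6,7,8,9, B-positions 1,2,4,6,7,8,9,13).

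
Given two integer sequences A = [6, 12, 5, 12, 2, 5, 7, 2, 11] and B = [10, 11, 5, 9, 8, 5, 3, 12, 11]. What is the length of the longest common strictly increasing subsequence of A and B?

For each value that appears in both, track the longest common increasing run ending there.
The best achievable length is 2; one witness is 5, 12 (A-positions 3,4, B-positions 3,8).

2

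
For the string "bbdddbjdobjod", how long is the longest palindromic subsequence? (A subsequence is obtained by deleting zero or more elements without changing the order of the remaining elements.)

One longest palindromic subsequence is bbdddbb (positions 1,2,3,4,5,6,10); it reads the same forward and backward, and the interval DP gives dp[1][13] = 7.

7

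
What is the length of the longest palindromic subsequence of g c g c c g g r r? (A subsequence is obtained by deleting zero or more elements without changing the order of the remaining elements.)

Using dp[i][j] = 2 + dp[i+1][j−1] if the ends match, else max(dp[i+1][j], dp[i][j−1]):
dp[1][9] = 6. A witness is ggccgg at positions 1,3,4,5,6,7.

6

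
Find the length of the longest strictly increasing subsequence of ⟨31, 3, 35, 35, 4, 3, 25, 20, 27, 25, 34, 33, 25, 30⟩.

5

Let dp[i] be the longest increasing subsequence ending at position i. Then dp = [1, 1, 2, 2, 2, 1, 3, 3, 4, 4, 5, 5, 4, 5].
The maximum is 5; one witness is 3, 4, 25, 27, 34 at positions 2,5,7,9,11.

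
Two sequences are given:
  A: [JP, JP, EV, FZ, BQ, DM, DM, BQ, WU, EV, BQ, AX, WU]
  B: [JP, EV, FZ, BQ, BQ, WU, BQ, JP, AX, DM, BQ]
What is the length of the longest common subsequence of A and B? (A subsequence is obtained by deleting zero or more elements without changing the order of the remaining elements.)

8

A longest common subsequence is JP, EV, FZ, BQ, BQ, WU, BQ, AX (length 8); the LCS DP confirms no longer common subsequence exists.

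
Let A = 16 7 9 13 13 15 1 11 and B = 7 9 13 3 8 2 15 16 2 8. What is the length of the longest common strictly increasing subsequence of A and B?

For each value that appears in both, track the longest common increasing run ending there.
The best achievable length is 4; one witness is 7, 9, 13, 15 (A-positions 2,3,4,6, B-positions 1,2,3,7).

4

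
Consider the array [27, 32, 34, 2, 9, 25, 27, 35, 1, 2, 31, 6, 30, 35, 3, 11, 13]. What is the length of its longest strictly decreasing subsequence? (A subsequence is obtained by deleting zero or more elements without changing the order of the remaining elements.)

4

Scanning left to right, the best length ending at each element is: 27→1, 32→1, 34→1, 2→2, 9→2, 25→2, 27→2, 35→1, 1→3, 2→3, 31→2, 6→3, 30→3, 35→1, 3→4, 11→4, 13→4.
So the longest decreasing subsequence has length 4, e.g. 27, 9, 6, 3.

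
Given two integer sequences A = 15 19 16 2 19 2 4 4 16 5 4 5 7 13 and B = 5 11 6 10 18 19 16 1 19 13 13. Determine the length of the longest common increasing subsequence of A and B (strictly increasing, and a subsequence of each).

For each value that appears in both, track the longest common increasing run ending there.
The best achievable length is 2; one witness is 16, 19 (A-positions 3,5, B-positions 7,9).

2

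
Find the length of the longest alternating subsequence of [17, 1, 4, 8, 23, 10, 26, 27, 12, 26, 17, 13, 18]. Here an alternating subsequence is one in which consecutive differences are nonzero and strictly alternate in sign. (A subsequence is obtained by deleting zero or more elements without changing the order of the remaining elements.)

A longest alternating subsequence is 17, 1, 23, 10, 26, 12, 26, 17, 18 (positions 1,2,5,6,7,9,10,11,13); its 8 consecutive differences strictly alternate in sign, and length 9 is optimal.

9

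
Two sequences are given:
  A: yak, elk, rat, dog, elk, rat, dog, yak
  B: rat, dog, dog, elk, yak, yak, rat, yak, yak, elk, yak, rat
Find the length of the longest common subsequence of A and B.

Backtracking the LCS table gives one alignment: rat (A3,B1) → dog (A4,B3) → elk (A5,B4) → rat (A6,B7) → yak (A8,B11).
So the longest common subsequence has length 5.

5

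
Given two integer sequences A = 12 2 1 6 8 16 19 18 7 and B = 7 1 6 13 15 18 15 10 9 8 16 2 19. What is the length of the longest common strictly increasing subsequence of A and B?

5

A longest common strictly increasing subsequence is 1, 6, 8, 16, 19 (length 5); it appears in order in both A and B, and no longer such subsequence exists.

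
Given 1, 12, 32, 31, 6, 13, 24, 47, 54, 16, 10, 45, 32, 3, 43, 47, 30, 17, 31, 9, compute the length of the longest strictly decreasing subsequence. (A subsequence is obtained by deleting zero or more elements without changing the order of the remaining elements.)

Scanning left to right, the best length ending at each element is: 1→1, 12→1, 32→1, 31→2, 6→3, 13→3, 24→3, 47→1, 54→1, 16→4, 10→5, 45→2, 32→3, 3→6, 43→3, 47→2, 30→4, 17→5, 31→4, 9→6.
So the longest decreasing subsequence has length 6, e.g. 32, 31, 24, 16, 10, 3.

6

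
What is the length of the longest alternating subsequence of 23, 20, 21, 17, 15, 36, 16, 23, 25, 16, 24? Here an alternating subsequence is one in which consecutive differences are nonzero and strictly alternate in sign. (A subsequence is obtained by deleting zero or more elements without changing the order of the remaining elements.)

Track the best alternating length ending on an up-step vs a down-step at each position: up/down = 1/1, 1/2, 3/2, 1/4, 1/4, 5/1, 5/6, 7/6, 7/6, 5/8, 9/8.
The maximum over both is 9; one such subsequence is 23, 20, 21, 17, 36, 16, 23, 16, 24.

9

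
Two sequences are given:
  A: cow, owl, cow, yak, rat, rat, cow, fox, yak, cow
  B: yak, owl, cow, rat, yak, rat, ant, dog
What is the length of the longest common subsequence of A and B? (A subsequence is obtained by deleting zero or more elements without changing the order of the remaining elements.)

Backtracking the LCS table gives one alignment: owl (A2,B2) → cow (A3,B3) → yak (A4,B5) → rat (A5,B6).
So the longest common subsequence has length 4.

4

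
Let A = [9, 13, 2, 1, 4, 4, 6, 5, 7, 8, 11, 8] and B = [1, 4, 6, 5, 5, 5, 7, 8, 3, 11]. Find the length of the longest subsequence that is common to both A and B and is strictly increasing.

For each value that appears in both, track the longest common increasing run ending there.
The best achievable length is 6; one witness is 1, 4, 6, 7, 8, 11 (A-positions 4,5,7,9,10,11, B-positions 1,2,3,7,8,10).

6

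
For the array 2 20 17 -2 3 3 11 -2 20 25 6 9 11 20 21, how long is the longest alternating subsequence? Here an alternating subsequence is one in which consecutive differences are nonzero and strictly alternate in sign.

A longest alternating subsequence is 2, 20, -2, 3, -2, 20, 6, 9 (positions 1,2,4,5,8,9,11,12); its 7 consecutive differences strictly alternate in sign, and length 8 is optimal.

8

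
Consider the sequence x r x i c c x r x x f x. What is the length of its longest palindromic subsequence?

8

One longest palindromic subsequence is xrxccxrx (positions 1,2,3,5,6,7,8,12); it reads the same forward and backward, and the interval DP gives dp[1][12] = 8.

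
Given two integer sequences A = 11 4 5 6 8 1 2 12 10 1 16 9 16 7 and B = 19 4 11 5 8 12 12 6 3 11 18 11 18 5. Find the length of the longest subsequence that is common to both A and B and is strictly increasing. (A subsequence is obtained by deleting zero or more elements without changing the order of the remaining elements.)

4

For each value that appears in both, track the longest common increasing run ending there.
The best achievable length is 4; one witness is 4, 5, 8, 12 (A-positions 2,3,5,8, B-positions 2,4,5,6).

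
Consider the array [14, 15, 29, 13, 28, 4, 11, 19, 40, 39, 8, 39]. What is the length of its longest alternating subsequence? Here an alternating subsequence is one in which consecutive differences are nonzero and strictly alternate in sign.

Track the best alternating length ending on an up-step vs a down-step at each position: up/down = 1/1, 2/1, 2/1, 1/3, 4/3, 1/5, 6/5, 6/5, 6/1, 6/7, 6/7, 8/7.
The maximum over both is 8; one such subsequence is 14, 15, 13, 28, 4, 11, 8, 39.

8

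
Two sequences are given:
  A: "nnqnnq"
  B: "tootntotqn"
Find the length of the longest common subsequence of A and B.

A longest common subsequence is nqn (length 3); the LCS DP confirms no longer common subsequence exists.

3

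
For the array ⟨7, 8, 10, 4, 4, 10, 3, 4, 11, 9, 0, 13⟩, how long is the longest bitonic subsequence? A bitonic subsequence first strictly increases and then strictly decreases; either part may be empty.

6

One longest bitonic subsequence is 7, 8, 10, 4, 3, 0 (positions 1,2,3,5,7,11): it rises to 10 then falls. Length 6 is optimal.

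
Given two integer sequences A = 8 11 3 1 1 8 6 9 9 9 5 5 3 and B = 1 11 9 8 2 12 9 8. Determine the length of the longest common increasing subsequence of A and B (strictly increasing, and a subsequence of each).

A longest common strictly increasing subsequence is 1, 8, 9 (length 3); it appears in order in both A and B, and no longer such subsequence exists.

3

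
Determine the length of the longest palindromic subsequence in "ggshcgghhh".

5

One longest palindromic subsequence is ggcgg (positions 1,2,5,6,7); it reads the same forward and backward, and the interval DP gives dp[1][10] = 5.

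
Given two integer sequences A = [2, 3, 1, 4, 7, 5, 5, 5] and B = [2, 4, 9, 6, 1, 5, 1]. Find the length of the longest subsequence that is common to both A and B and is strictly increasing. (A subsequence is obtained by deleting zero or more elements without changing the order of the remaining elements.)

A longest common strictly increasing subsequence is 2, 4, 5 (length 3); it appears in order in both A and B, and no longer such subsequence exists.

3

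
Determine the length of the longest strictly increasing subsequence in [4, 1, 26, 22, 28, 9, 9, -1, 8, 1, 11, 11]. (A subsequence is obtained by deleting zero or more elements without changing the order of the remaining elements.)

Scanning left to right, the best length ending at each element is: 4→1, 1→1, 26→2, 22→2, 28→3, 9→2, 9→2, -1→1, 8→2, 1→2, 11→3, 11→3.
So the longest increasing subsequence has length 3, e.g. 4, 26, 28.

3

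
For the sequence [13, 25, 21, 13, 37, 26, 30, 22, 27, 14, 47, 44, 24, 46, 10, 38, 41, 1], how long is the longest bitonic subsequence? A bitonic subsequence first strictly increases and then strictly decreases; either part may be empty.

One longest bitonic subsequence is 13, 25, 26, 30, 47, 44, 24, 10, 1 (positions 1,2,6,7,11,12,13,15,18): it rises to 47 then falls. Length 9 is optimal.

9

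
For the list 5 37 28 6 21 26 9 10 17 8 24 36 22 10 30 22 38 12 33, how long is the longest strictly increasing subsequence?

Let dp[i] be the longest increasing subsequence ending at position i. Then dp = [1, 2, 2, 2, 3, 4, 3, 4, 5, 3, 6, 7, 6, 4, 7, 6, 8, 5, 8].
The maximum is 8; one witness is 5, 6, 9, 10, 17, 24, 36, 38 at positions 1,4,7,8,9,11,12,17.

8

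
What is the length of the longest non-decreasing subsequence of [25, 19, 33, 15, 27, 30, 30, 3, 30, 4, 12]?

One longest non-decreasing subsequence is 25, 27, 30, 30, 30 (positions 1,5,6,7,9), of length 5; no longer one exists.

5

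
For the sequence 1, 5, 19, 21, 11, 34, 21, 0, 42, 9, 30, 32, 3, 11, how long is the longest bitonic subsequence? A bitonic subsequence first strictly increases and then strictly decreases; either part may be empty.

Let inc[i] be the LIS ending at i and dec[i] the longest strictly decreasing subsequence starting at i. inc = [1, 2, 3, 4, 3, 5, 4, 1, 6, 3, 5, 6, 2, 4], dec = [2, 2, 4, 4, 3, 4, 3, 1, 3, 2, 2, 2, 1, 1].
max_i inc[i]+dec[i]−1 = 8, with one witness 1, 5, 19, 21, 34, 21, 9, 3.

8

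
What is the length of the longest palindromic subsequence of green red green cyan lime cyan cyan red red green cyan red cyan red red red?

9

One longest palindromic subsequence is red red red cyan red cyan red red red (positions 2,8,9,11,12,13,14,15,16); it reads the same forward and backward, and the interval DP gives dp[1][16] = 9.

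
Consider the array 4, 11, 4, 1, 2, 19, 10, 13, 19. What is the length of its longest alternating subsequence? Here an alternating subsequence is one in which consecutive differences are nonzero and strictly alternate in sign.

6

Track the best alternating length ending on an up-step vs a down-step at each position: up/down = 1/1, 2/1, 1/3, 1/3, 4/3, 4/1, 4/5, 6/5, 6/1.
The maximum over both is 6; one such subsequence is 4, 11, 4, 19, 10, 13.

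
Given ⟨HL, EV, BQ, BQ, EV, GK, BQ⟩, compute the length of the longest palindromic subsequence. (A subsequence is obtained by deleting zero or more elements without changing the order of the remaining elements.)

One longest palindromic subsequence is EV BQ BQ EV (positions 2,3,4,5); it reads the same forward and backward, and the interval DP gives dp[1][7] = 4.

4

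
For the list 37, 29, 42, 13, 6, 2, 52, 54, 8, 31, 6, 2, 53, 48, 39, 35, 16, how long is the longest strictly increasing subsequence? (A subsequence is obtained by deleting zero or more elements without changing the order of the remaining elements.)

4

Scanning left to right, the best length ending at each element is: 37→1, 29→1, 42→2, 13→1, 6→1, 2→1, 52→3, 54→4, 8→2, 31→3, 6→2, 2→1, 53→4, 48→4, 39→4, 35→4, 16→3.
So the longest increasing subsequence has length 4, e.g. 37, 42, 52, 54.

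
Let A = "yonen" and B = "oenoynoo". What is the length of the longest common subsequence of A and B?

Backtracking the LCS table gives one alignment: o (A2,B1) → n (A3,B3) → n (A5,B6).
So the longest common subsequence has length 3.

3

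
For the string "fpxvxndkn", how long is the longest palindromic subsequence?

3

One longest palindromic subsequence is nkn (positions 6,8,9); it reads the same forward and backward, and the interval DP gives dp[1][9] = 3.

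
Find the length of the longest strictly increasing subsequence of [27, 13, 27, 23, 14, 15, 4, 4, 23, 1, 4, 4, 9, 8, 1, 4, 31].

Let dp[i] be the longest increasing subsequence ending at position i. Then dp = [1, 1, 2, 2, 2, 3, 1, 1, 4, 1, 2, 2, 3, 3, 1, 2, 5].
The maximum is 5; one witness is 13, 14, 15, 23, 31 at positions 2,5,6,9,17.

5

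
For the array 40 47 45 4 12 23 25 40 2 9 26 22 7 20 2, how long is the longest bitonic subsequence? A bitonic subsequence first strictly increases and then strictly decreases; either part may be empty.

9

Let inc[i] be the LIS ending at i and dec[i] the longest strictly decreasing subsequence starting at i. inc = [1, 2, 2, 1, 2, 3, 4, 5, 1, 2, 5, 3, 2, 3, 1], dec = [5, 7, 6, 2, 4, 4, 4, 5, 1, 3, 4, 3, 2, 2, 1].
max_i inc[i]+dec[i]−1 = 9, with one witness 4, 12, 23, 25, 40, 26, 22, 20, 2.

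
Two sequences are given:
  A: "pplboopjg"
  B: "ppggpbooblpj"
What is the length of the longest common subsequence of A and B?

7

Backtracking the LCS table gives one alignment: p (A1,B2) → p (A2,B5) → b (A4,B6) → o (A5,B7) → o (A6,B8) → p (A7,B11) → j (A8,B12).
So the longest common subsequence has length 7.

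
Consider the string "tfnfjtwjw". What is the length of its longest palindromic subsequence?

One longest palindromic subsequence is tfnft (positions 1,2,3,4,6); it reads the same forward and backward, and the interval DP gives dp[1][9] = 5.

5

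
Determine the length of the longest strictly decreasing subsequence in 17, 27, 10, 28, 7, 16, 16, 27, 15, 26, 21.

4

Scanning left to right, the best length ending at each element is: 17→1, 27→1, 10→2, 28→1, 7→3, 16→2, 16→2, 27→2, 15→3, 26→3, 21→4.
So the longest decreasing subsequence has length 4, e.g. 28, 27, 26, 21.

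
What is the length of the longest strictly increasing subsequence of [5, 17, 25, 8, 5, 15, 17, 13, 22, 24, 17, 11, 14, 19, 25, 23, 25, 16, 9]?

Let dp[i] be the longest increasing subsequence ending at position i. Then dp = [1, 2, 3, 2, 1, 3, 4, 3, 5, 6, 4, 3, 4, 5, 7, 6, 7, 5, 3].
The maximum is 7; one witness is 5, 8, 15, 17, 22, 24, 25 at positions 1,4,6,7,9,10,15.

7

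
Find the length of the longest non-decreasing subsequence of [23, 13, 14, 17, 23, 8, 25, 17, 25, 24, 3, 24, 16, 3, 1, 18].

6

Scanning left to right, the best length ending at each element is: 23→1, 13→1, 14→2, 17→3, 23→4, 8→1, 25→5, 17→4, 25→6, 24→5, 3→1, 24→6, 16→3, 3→2, 1→1, 18→5.
So the longest non-decreasing subsequence has length 6, e.g. 13, 14, 17, 23, 25, 25.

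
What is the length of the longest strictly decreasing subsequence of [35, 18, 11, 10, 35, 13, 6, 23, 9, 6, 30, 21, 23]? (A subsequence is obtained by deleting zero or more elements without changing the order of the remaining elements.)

6

One longest decreasing subsequence is 35, 18, 11, 10, 9, 6 (positions 1,2,3,4,9,10), of length 6; no longer one exists.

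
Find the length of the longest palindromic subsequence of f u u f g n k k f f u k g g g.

Using dp[i][j] = 2 + dp[i+1][j−1] if the ends match, else max(dp[i+1][j], dp[i][j−1]):
dp[1][15] = 6. A witness is gkffkg at positions 5,8,9,10,12,15.

6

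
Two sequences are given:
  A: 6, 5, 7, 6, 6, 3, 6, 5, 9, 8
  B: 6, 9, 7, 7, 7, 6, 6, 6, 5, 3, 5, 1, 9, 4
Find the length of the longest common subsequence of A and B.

7

Backtracking the LCS table gives one alignment: 6 (A1,B1) → 7 (A3,B5) → 6 (A4,B7) → 6 (A5,B8) → 3 (A6,B10) → 5 (A8,B11) → 9 (A9,B13).
So the longest common subsequence has length 7.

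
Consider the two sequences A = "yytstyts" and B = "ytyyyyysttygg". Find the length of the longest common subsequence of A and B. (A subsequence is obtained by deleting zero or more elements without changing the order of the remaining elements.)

5

Backtracking the LCS table gives one alignment: y (A1,B6) → y (A2,B7) → t (A3,B9) → t (A5,B10) → y (A6,B11).
So the longest common subsequence has length 5.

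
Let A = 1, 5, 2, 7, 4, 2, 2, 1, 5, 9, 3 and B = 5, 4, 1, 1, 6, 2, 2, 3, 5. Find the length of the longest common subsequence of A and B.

5

A longest common subsequence is 5, 4, 2, 2, 5 (length 5); the LCS DP confirms no longer common subsequence exists.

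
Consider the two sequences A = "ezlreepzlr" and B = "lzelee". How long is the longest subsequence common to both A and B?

A longest common subsequence is elee (length 4); the LCS DP confirms no longer common subsequence exists.

4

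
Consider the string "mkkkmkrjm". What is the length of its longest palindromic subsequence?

One longest palindromic subsequence is mkkkkm (positions 1,2,3,4,6,9); it reads the same forward and backward, and the interval DP gives dp[1][9] = 6.

6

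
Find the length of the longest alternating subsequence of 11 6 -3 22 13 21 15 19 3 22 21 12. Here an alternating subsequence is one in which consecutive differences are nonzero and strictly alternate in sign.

10

A longest alternating subsequence is 11, 6, 22, 13, 21, 15, 19, 3, 22, 21 (positions 1,2,4,5,6,7,8,9,10,11); its 9 consecutive differences strictly alternate in sign, and length 10 is optimal.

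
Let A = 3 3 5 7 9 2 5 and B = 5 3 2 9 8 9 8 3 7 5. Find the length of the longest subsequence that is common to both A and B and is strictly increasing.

A longest common strictly increasing subsequence is 5, 9 (length 2); it appears in order in both A and B, and no longer such subsequence exists.

2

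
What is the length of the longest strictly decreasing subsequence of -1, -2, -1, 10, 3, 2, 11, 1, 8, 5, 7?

Scanning left to right, the best length ending at each element is: -1→1, -2→2, -1→1, 10→1, 3→2, 2→3, 11→1, 1→4, 8→2, 5→3, 7→3.
So the longest decreasing subsequence has length 4, e.g. 10, 3, 2, 1.

4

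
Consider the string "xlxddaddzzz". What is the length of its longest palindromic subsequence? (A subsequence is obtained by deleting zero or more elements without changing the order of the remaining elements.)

5

One longest palindromic subsequence is ddadd (positions 4,5,6,7,8); it reads the same forward and backward, and the interval DP gives dp[1][11] = 5.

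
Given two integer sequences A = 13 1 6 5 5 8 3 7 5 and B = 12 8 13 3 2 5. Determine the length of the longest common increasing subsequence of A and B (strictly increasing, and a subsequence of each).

2

A longest common strictly increasing subsequence is 3, 5 (length 2); it appears in order in both A and B, and no longer such subsequence exists.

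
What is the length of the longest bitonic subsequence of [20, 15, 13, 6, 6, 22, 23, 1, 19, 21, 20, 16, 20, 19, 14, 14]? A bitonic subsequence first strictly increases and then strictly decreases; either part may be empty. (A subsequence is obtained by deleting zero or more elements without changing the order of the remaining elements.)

One longest bitonic subsequence is 20, 22, 23, 21, 20, 19, 14 (positions 1,6,7,10,13,14,16): it rises to 23 then falls. Length 7 is optimal.

7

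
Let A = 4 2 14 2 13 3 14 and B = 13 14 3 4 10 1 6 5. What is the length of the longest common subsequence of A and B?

2

A longest common subsequence is 14, 3 (length 2); the LCS DP confirms no longer common subsequence exists.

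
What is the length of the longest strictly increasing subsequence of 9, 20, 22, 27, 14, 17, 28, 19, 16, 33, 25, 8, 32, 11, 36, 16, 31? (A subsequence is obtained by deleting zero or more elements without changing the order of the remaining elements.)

One longest increasing subsequence is 9, 20, 22, 27, 28, 33, 36 (positions 1,2,3,4,7,10,15), of length 7; no longer one exists.

7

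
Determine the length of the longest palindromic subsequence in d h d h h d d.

6

Using dp[i][j] = 2 + dp[i+1][j−1] if the ends match, else max(dp[i+1][j], dp[i][j−1]):
dp[1][7] = 6. A witness is ddhhdd at positions 1,3,4,5,6,7.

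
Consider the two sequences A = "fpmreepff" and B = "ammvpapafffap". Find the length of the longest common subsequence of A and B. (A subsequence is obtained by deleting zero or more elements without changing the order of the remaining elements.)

4

A longest common subsequence is ppff (length 4); the LCS DP confirms no longer common subsequence exists.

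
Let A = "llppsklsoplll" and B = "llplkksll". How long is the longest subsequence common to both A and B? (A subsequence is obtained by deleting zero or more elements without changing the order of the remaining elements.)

A longest common subsequence is llpksll (length 7); the LCS DP confirms no longer common subsequence exists.

7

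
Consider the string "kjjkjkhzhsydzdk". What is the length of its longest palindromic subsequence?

Using dp[i][j] = 2 + dp[i+1][j−1] if the ends match, else max(dp[i+1][j], dp[i][j−1]):
dp[1][15] = 5. A witness is kdzdk at positions 1,12,13,14,15.

5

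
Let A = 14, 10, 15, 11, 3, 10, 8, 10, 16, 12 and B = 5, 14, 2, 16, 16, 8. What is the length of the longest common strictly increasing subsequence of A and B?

For each value that appears in both, track the longest common increasing run ending there.
The best achievable length is 2; one witness is 14, 16 (A-positions 1,9, B-positions 2,4).

2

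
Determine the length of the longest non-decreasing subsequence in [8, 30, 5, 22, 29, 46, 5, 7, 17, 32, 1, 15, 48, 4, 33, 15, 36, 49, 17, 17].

8

Scanning left to right, the best length ending at each element is: 8→1, 30→2, 5→1, 22→2, 29→3, 46→4, 5→2, 7→3, 17→4, 32→5, 1→1, 15→4, 48→6, 4→2, 33→6, 15→5, 36→7, 49→8, 17→6, 17→7.
So the longest non-decreasing subsequence has length 8, e.g. 5, 5, 7, 17, 32, 33, 36, 49.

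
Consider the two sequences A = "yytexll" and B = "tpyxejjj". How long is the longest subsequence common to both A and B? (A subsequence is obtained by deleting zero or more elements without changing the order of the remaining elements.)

2

Backtracking the LCS table gives one alignment: y (A1,B3) → e (A4,B5).
So the longest common subsequence has length 2.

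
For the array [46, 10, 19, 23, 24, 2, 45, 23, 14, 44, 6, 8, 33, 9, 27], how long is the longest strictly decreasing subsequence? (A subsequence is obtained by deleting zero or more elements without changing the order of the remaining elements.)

5

Scanning left to right, the best length ending at each element is: 46→1, 10→2, 19→2, 23→2, 24→2, 2→3, 45→2, 23→3, 14→4, 44→3, 6→5, 8→5, 33→4, 9→5, 27→5.
So the longest decreasing subsequence has length 5, e.g. 46, 24, 23, 14, 6.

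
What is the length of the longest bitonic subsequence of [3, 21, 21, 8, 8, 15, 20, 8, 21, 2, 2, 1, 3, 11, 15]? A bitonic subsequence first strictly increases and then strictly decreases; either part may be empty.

One longest bitonic subsequence is 3, 8, 15, 20, 8, 2, 1 (positions 1,4,6,7,8,11,12): it rises to 20 then falls. Length 7 is optimal.

7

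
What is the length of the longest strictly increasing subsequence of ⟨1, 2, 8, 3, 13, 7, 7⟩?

Let dp[i] be the longest increasing subsequence ending at position i. Then dp = [1, 2, 3, 3, 4, 4, 4].
The maximum is 4; one witness is 1, 2, 8, 13 at positions 1,2,3,5.

4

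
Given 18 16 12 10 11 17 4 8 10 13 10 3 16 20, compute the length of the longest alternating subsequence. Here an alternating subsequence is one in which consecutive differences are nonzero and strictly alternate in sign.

7

A longest alternating subsequence is 18, 10, 11, 4, 13, 10, 16 (positions 1,4,5,7,10,11,13); its 6 consecutive differences strictly alternate in sign, and length 7 is optimal.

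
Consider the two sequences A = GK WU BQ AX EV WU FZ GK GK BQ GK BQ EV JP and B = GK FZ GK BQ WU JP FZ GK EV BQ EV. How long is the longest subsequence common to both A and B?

7

Backtracking the LCS table gives one alignment: GK (A1,B3) → BQ (A3,B4) → WU (A6,B5) → FZ (A7,B7) → GK (A8,B8) → BQ (A12,B10) → EV (A13,B11).
So the longest common subsequence has length 7.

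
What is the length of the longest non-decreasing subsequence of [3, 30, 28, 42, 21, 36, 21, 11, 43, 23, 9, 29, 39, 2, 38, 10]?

Scanning left to right, the best length ending at each element is: 3→1, 30→2, 28→2, 42→3, 21→2, 36→3, 21→3, 11→2, 43→4, 23→4, 9→2, 29→5, 39→6, 2→1, 38→6, 10→3.
So the longest non-decreasing subsequence has length 6, e.g. 3, 21, 21, 23, 29, 39.

6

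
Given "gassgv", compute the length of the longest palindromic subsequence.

One longest palindromic subsequence is gssg (positions 1,3,4,5); it reads the same forward and backward, and the interval DP gives dp[1][6] = 4.

4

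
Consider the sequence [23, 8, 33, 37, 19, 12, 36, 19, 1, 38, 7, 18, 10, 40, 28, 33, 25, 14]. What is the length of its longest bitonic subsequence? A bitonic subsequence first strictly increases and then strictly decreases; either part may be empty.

Let inc[i] be the LIS ending at i and dec[i] the longest strictly decreasing subsequence starting at i. inc = [1, 1, 2, 3, 2, 2, 3, 3, 1, 4, 2, 3, 3, 5, 4, 5, 4, 4], dec = [4, 2, 4, 5, 3, 2, 4, 3, 1, 4, 1, 2, 1, 4, 3, 3, 2, 1].
max_i inc[i]+dec[i]−1 = 8, with one witness 23, 33, 37, 38, 40, 33, 25, 14.

8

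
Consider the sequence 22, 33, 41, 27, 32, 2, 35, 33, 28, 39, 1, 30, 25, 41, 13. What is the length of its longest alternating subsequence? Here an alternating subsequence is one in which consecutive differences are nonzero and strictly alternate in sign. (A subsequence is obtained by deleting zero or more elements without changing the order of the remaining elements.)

A longest alternating subsequence is 22, 33, 27, 32, 2, 35, 33, 39, 1, 30, 25, 41, 13 (positions 1,2,4,5,6,7,8,10,11,12,13,14,15); its 12 consecutive differences strictly alternate in sign, and length 13 is optimal.

13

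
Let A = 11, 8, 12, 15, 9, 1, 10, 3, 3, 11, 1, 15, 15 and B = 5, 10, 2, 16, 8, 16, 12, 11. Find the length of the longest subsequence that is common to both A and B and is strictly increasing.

For each value that appears in both, track the longest common increasing run ending there.
The best achievable length is 2; one witness is 8, 12 (A-positions 2,3, B-positions 5,7).

2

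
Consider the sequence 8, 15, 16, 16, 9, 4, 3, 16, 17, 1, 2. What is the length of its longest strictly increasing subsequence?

One longest increasing subsequence is 8, 15, 16, 17 (positions 1,2,3,9), of length 4; no longer one exists.

4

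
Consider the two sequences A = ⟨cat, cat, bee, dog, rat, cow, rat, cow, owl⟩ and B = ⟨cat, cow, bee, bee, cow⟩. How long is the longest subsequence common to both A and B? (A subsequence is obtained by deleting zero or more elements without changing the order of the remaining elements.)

3

Backtracking the LCS table gives one alignment: cat (A1,B1) → bee (A3,B4) → cow (A8,B5).
So the longest common subsequence has length 3.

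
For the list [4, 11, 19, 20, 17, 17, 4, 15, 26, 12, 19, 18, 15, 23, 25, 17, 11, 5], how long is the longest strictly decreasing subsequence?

Let dp[i] be the longest decreasing subsequence ending at position i. Then dp = [1, 1, 1, 1, 2, 2, 3, 3, 1, 4, 2, 3, 4, 2, 2, 4, 5, 6].
The maximum is 6; one witness is 19, 17, 15, 12, 11, 5 at positions 3,5,8,10,17,18.

6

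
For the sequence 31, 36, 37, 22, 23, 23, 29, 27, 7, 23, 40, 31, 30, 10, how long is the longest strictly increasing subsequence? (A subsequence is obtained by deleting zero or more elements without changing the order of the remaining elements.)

4

One longest increasing subsequence is 31, 36, 37, 40 (positions 1,2,3,11), of length 4; no longer one exists.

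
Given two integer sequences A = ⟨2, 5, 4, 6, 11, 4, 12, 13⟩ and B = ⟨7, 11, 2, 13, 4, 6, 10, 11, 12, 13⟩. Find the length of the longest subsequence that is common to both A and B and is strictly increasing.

6

A longest common strictly increasing subsequence is 2, 4, 6, 11, 12, 13 (length 6); it appears in order in both A and B, and no longer such subsequence exists.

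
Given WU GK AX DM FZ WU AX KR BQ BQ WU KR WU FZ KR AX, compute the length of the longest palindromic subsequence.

One longest palindromic subsequence is AX FZ WU KR BQ BQ KR WU FZ AX (positions 3,5,6,8,9,10,12,13,14,16); it reads the same forward and backward, and the interval DP gives dp[1][16] = 10.

10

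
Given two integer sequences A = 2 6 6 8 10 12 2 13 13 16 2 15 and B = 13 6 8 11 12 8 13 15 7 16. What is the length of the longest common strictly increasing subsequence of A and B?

A longest common strictly increasing subsequence is 6, 8, 12, 13, 15 (length 5); it appears in order in both A and B, and no longer such subsequence exists.

5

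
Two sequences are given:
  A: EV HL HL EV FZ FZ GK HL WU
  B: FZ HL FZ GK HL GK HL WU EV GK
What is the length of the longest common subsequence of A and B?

5

A longest common subsequence is HL, HL, GK, HL, WU (length 5); the LCS DP confirms no longer common subsequence exists.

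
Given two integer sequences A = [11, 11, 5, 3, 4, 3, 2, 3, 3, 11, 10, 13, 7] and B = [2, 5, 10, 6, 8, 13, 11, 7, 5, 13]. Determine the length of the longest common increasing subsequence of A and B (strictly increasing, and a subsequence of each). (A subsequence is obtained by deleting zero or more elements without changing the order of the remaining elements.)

3

For each value that appears in both, track the longest common increasing run ending there.
The best achievable length is 3; one witness is 2, 10, 13 (A-positions 7,11,12, B-positions 1,3,6).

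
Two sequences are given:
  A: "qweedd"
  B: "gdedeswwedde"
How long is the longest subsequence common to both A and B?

4

A longest common subsequence is wedd (length 4); the LCS DP confirms no longer common subsequence exists.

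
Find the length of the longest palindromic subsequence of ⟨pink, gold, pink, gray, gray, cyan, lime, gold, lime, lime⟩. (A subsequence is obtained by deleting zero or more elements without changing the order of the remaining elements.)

4

Using dp[i][j] = 2 + dp[i+1][j−1] if the ends match, else max(dp[i+1][j], dp[i][j−1]):
dp[1][10] = 4. A witness is gold gray gray gold at positions 2,4,5,8.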